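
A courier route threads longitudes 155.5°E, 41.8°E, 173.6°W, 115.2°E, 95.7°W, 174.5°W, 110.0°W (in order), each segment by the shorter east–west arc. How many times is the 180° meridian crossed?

3

Leg 1: +155.5° → +41.8°, shortest Δλ = -113.7° (west) — does not cross 180°.
Leg 2: +41.8° → -173.6°, shortest Δλ = 144.6° (east) — crosses 180°.
Leg 3: -173.6° → +115.2°, shortest Δλ = -71.2° (west) — crosses 180°.
Leg 4: +115.2° → -95.7°, shortest Δλ = 149.1° (east) — crosses 180°.
Leg 5: -95.7° → -174.5°, shortest Δλ = -78.8° (west) — does not cross 180°.
Leg 6: -174.5° → -110.0°, shortest Δλ = 64.5° (east) — does not cross 180°.
Total crossings: 3.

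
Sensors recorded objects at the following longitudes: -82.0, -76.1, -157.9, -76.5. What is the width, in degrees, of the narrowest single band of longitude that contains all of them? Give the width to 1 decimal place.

Sort the longitudes: -157.9°, -82.0°, -76.5°, -76.1°.
Eastward gaps between consecutive values (wrapping around): 75.9°, 5.5°, 0.4°, 278.2°.
Largest gap = 278.2° ⇒ minimal covering band is its complement: 360° − 278.2° = 81.8°.
Band runs from -157.9° eastward to -76.1°.

81.8°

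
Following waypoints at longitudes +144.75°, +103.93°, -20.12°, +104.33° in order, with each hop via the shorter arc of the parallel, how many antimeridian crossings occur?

0

Leg 1: +144.75° → +103.93°, shortest Δλ = -40.82° (west) — does not cross 180°.
Leg 2: +103.93° → -20.12°, shortest Δλ = -124.05° (west) — does not cross 180°.
Leg 3: -20.12° → +104.33°, shortest Δλ = 124.45° (east) — does not cross 180°.
Total crossings: 0.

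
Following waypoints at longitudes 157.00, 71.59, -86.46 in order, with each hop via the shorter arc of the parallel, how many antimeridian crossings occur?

0

Leg 1: +157.00° → +71.59°, shortest Δλ = -85.41° (west) — does not cross 180°.
Leg 2: +71.59° → -86.46°, shortest Δλ = -158.05° (west) — does not cross 180°.
Total crossings: 0.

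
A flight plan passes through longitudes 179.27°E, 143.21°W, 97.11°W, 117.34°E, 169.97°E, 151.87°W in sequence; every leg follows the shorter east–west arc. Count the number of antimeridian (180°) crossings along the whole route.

3

Leg 1: +179.27° → -143.21°, shortest Δλ = 37.52° (east) — crosses 180°.
Leg 2: -143.21° → -97.11°, shortest Δλ = 46.1° (east) — does not cross 180°.
Leg 3: -97.11° → +117.34°, shortest Δλ = -145.55° (west) — crosses 180°.
Leg 4: +117.34° → +169.97°, shortest Δλ = 52.63° (east) — does not cross 180°.
Leg 5: +169.97° → -151.87°, shortest Δλ = 38.16° (east) — crosses 180°.
Total crossings: 3.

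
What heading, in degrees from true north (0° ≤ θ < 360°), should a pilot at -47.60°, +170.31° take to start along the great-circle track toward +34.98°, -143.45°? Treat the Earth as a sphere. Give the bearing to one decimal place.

36.3°

Δλ = -143.45 − 170.31 = -313.76°; wrapped into (−180°, 180°]: 46.24°.
θ = atan2( sin Δλ · cos φ₂ , cos φ₁ · sin φ₂ − sin φ₁ · cos φ₂ · cos Δλ )
  = atan2(0.59177, 0.80505) = 36.319° → normalised to [0°, 360°): 36.319°.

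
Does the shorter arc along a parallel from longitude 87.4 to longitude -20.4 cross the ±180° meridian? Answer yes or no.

No

Signed shortest Δλ = ((-20.4 − 87.4 + 180) mod 360) − 180 = -107.8°.
Going west by 107.8° from +87.4° reaches -20.4° without touching 180°.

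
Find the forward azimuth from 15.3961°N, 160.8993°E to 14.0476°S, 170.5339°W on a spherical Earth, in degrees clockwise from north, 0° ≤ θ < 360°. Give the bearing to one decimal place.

Δλ = -170.5339 − 160.8993 = -331.4332°; wrapped into (−180°, 180°]: 28.5668°.
θ = atan2( sin Δλ · cos φ₂ , cos φ₁ · sin φ₂ − sin φ₁ · cos φ₂ · cos Δλ )
  = atan2(0.46388, -0.46021) = 134.773° → normalised to [0°, 360°): 134.773°.

134.8°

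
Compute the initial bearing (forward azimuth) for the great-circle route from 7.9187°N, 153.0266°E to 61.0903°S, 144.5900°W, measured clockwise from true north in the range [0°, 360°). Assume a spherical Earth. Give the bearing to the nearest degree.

154°

Δλ = -144.5900 − 153.0266 = -297.6166°; wrapped into (−180°, 180°]: 62.3834°.
θ = atan2( sin Δλ · cos φ₂ , cos φ₁ · sin φ₂ − sin φ₁ · cos φ₂ · cos Δλ )
  = atan2(0.42835, -0.89791) = 154.496° → normalised to [0°, 360°): 154.496°.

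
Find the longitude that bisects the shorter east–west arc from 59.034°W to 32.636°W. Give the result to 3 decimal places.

Signed shortest Δλ from -59.034° to -32.636° is +26.398°.
Midpoint longitude = -59.034° + (+26.398°)/2 = -59.034° + 13.199° = -45.835°.

45.835°W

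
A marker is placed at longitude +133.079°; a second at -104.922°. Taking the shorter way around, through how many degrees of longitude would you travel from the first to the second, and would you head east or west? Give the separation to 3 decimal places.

Raw difference: -104.922 − 133.079 = -238.001°.
Normalise into (−180°, 180°]: -238.001° + 360° = 121.999°.
Positive ⇒ the second point lies to the east; separation 121.999°.

121.999° east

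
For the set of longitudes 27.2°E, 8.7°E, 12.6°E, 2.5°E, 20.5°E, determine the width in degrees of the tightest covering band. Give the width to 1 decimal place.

24.7°

Sort the longitudes: +2.5°, +8.7°, +12.6°, +20.5°, +27.2°.
Eastward gaps between consecutive values (wrapping around): 6.2°, 3.9°, 7.9°, 6.7°, 335.3°.
Largest gap = 335.3° ⇒ minimal covering band is its complement: 360° − 335.3° = 24.7°.
Band runs from +2.5° eastward to +27.2°.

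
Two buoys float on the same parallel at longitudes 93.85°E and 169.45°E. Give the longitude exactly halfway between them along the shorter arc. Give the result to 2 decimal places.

131.65°E

Signed shortest Δλ from +93.85° to +169.45° is +75.60°.
Midpoint longitude = +93.85° + (+75.60°)/2 = +93.85° + 37.80° = +131.65°.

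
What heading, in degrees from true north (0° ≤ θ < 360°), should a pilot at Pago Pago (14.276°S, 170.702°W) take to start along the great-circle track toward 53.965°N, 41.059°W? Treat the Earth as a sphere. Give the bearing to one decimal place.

Δλ = -41.059 − -170.702 = 129.643°.
θ = atan2( sin Δλ · cos φ₂ , cos φ₁ · sin φ₂ − sin φ₁ · cos φ₂ · cos Δλ )
  = atan2(0.45300, 0.69113) = 33.242° → normalised to [0°, 360°): 33.242°.

33.2°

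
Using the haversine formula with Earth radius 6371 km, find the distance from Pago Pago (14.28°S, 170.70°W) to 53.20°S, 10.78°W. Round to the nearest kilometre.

Δλ = -10.78 − -170.70 = 159.92°.
Δφ = -53.20 − -14.28 = -38.92°.
a = sin²(Δφ/2) + cos φ₁ · cos φ₂ · sin²(Δλ/2) = 0.673859.
c = 2·atan2(√a, √(1−a)) = 1.92593 rad → d = 6371·c ≈ 12270.12 km.

12270 km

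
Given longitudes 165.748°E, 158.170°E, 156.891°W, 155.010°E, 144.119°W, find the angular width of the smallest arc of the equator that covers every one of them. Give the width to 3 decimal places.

60.871°

Sort the longitudes: -156.891°, -144.119°, +155.010°, +158.170°, +165.748°.
Eastward gaps between consecutive values (wrapping around): 12.772°, 299.129°, 3.160°, 7.578°, 37.361°.
Largest gap = 299.129° ⇒ minimal covering band is its complement: 360° − 299.129° = 60.871°.
Band runs from +155.010° eastward to -144.119°, crossing the antimeridian.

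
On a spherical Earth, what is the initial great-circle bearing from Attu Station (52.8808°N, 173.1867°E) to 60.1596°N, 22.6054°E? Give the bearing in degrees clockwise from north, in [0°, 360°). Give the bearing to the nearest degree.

344°

Δλ = 22.6054 − 173.1867 = -150.5813°.
θ = atan2( sin Δλ · cos φ₂ , cos φ₁ · sin φ₂ − sin φ₁ · cos φ₂ · cos Δλ )
  = atan2(-0.24441, 0.86907) = -15.708° → normalised to [0°, 360°): 344.292°.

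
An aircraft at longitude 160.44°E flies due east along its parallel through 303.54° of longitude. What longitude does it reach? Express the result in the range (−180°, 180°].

103.98°E

Start at +160.44°; shift +303.54° → +463.98°.
+463.98° lies outside (−180°, 180°]; subtract 360° → +103.98°.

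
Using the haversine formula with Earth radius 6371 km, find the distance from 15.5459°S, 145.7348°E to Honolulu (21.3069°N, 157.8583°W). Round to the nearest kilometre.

Δλ = -157.8583 − 145.7348 = -303.5931°; wrapped into (−180°, 180°]: 56.4069°.
Δφ = 21.3069 − -15.5459 = 36.8528°.
a = sin²(Δφ/2) + cos φ₁ · cos φ₂ · sin²(Δλ/2) = 0.300385.
c = 2·atan2(√a, √(1−a)) = 1.16012 rad → d = 6371·c ≈ 7391.13 km.

7391 km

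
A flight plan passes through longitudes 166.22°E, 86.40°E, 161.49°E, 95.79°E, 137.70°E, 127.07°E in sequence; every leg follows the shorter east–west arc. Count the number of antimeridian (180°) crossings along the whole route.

0

Leg 1: +166.22° → +86.40°, shortest Δλ = -79.82° (west) — does not cross 180°.
Leg 2: +86.40° → +161.49°, shortest Δλ = 75.09° (east) — does not cross 180°.
Leg 3: +161.49° → +95.79°, shortest Δλ = -65.7° (west) — does not cross 180°.
Leg 4: +95.79° → +137.70°, shortest Δλ = 41.91° (east) — does not cross 180°.
Leg 5: +137.70° → +127.07°, shortest Δλ = -10.63° (west) — does not cross 180°.
Total crossings: 0.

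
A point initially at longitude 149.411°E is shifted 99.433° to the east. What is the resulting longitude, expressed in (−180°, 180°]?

111.156°W

Start at +149.411°; shift +99.433° → +248.844°.
+248.844° lies outside (−180°, 180°]; subtract 360° → -111.156°.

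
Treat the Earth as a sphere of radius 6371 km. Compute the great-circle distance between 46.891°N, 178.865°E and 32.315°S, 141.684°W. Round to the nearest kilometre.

9653 km

Δλ = -141.684 − 178.865 = -320.549°; wrapped into (−180°, 180°]: 39.451°.
Δφ = -32.315 − 46.891 = -79.206°.
a = sin²(Δφ/2) + cos φ₁ · cos φ₂ · sin²(Δλ/2) = 0.472152.
c = 2·atan2(√a, √(1−a)) = 1.51507 rad → d = 6371·c ≈ 9652.53 km.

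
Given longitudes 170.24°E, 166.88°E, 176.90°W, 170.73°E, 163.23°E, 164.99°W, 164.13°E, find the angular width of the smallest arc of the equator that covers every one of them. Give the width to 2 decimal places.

31.78°

Sort the longitudes: -176.90°, -164.99°, +163.23°, +164.13°, +166.88°, +170.24°, +170.73°.
Eastward gaps between consecutive values (wrapping around): 11.91°, 328.22°, 0.90°, 2.75°, 3.36°, 0.49°, 12.37°.
Largest gap = 328.22° ⇒ minimal covering band is its complement: 360° − 328.22° = 31.78°.
Band runs from +163.23° eastward to -164.99°, crossing the antimeridian.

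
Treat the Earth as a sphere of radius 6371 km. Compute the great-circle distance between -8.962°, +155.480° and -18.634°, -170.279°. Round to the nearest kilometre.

Δλ = -170.279 − 155.480 = -325.759°; wrapped into (−180°, 180°]: 34.241°.
Δφ = -18.634 − -8.962 = -9.672°.
a = sin²(Δφ/2) + cos φ₁ · cos φ₂ · sin²(Δλ/2) = 0.088223.
c = 2·atan2(√a, √(1−a)) = 0.60315 rad → d = 6371·c ≈ 3842.65 km.

3843 km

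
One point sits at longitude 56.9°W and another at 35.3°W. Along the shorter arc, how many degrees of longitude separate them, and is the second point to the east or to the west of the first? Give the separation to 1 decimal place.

21.6° east

Raw difference: -35.3 − -56.9 = 21.6°.
Normalise into (−180°, 180°]: 21.6° stays 21.6°.
Positive ⇒ the second point lies to the east; separation 21.6°.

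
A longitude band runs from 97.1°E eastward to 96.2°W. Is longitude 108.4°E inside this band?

Band width going east from +97.1° to -96.2°: ((-96.2 − 97.1) mod 360) = 166.7°.
Offset of +108.4° east of the west edge: ((108.4 − 97.1) mod 360) = 11.3°.
11.3° ≤ 166.7° ⇒ inside.

Yes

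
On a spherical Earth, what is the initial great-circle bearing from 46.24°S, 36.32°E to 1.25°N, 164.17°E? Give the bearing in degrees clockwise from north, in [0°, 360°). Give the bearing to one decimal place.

118.5°

Δλ = 164.17 − 36.32 = 127.85°.
θ = atan2( sin Δλ · cos φ₂ , cos φ₁ · sin φ₂ − sin φ₁ · cos φ₂ · cos Δλ )
  = atan2(0.78943, -0.42797) = 118.463° → normalised to [0°, 360°): 118.463°.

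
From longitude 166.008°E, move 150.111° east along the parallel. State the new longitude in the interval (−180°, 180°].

43.881°W

Start at +166.008°; shift +150.111° → +316.119°.
+316.119° lies outside (−180°, 180°]; subtract 360° → -43.881°.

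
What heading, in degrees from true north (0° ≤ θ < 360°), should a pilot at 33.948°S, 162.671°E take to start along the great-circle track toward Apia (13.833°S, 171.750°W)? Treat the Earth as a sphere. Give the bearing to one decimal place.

55.3°

Δλ = -171.750 − 162.671 = -334.421°; wrapped into (−180°, 180°]: 25.579°.
θ = atan2( sin Δλ · cos φ₂ , cos φ₁ · sin φ₂ − sin φ₁ · cos φ₂ · cos Δλ )
  = atan2(0.41923, 0.29076) = 55.257° → normalised to [0°, 360°): 55.257°.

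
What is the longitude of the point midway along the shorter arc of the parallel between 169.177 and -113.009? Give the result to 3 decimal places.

-151.916°

Signed shortest Δλ from +169.177° to -113.009° is +77.814°.
Midpoint longitude = +169.177° + (+77.814°)/2 = +169.177° + 38.907° = +208.084°.
Normalise into (−180°, 180°]: -151.916°.
(The naïve average (+169.177 + -113.009)/2 = 28.084° is on the wrong side of the globe.)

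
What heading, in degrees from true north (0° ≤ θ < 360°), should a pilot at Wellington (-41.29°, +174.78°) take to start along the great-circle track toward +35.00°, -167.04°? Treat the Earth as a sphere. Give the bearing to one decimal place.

Δλ = -167.04 − 174.78 = -341.82°; wrapped into (−180°, 180°]: 18.18°.
θ = atan2( sin Δλ · cos φ₂ , cos φ₁ · sin φ₂ − sin φ₁ · cos φ₂ · cos Δλ )
  = atan2(0.25558, 0.94452) = 15.141° → normalised to [0°, 360°): 15.141°.

15.1°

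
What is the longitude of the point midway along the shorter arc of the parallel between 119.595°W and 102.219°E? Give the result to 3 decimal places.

Signed shortest Δλ from -119.595° to +102.219° is -138.186°.
Midpoint longitude = -119.595° + (-138.186°)/2 = -119.595° − 69.093° = -188.688°.
Normalise into (−180°, 180°]: +171.312°.
(The naïve average (-119.595 + +102.219)/2 = -8.688° is on the wrong side of the globe.)

171.312°E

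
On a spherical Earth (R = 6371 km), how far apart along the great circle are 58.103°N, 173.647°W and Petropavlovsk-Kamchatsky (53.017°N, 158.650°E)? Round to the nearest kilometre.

1817 km

Δλ = 158.650 − -173.647 = 332.297°; wrapped into (−180°, 180°]: -27.703°.
Δφ = 53.017 − 58.103 = -5.086°.
a = sin²(Δφ/2) + cos φ₁ · cos φ₂ · sin²(Δλ/2) = 0.020187.
c = 2·atan2(√a, √(1−a)) = 0.28513 rad → d = 6371·c ≈ 1816.56 km.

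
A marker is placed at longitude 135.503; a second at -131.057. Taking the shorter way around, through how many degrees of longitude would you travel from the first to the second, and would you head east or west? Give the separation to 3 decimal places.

93.440° east

Raw difference: -131.057 − 135.503 = -266.56°.
Normalise into (−180°, 180°]: -266.56° + 360° = 93.44°.
Positive ⇒ the second point lies to the east; separation 93.440°.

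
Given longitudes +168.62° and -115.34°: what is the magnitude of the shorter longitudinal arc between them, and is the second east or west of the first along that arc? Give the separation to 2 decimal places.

76.04° east

Raw difference: -115.34 − 168.62 = -283.96°.
Normalise into (−180°, 180°]: -283.96° + 360° = 76.04°.
Positive ⇒ the second point lies to the east; separation 76.04°.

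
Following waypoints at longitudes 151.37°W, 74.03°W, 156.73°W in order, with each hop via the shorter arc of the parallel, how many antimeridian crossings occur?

Leg 1: -151.37° → -74.03°, shortest Δλ = 77.34° (east) — does not cross 180°.
Leg 2: -74.03° → -156.73°, shortest Δλ = -82.7° (west) — does not cross 180°.
Total crossings: 0.

0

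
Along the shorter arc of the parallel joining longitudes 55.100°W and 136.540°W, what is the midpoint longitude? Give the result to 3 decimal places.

Signed shortest Δλ from -55.100° to -136.540° is -81.440°.
Midpoint longitude = -55.100° + (-81.440°)/2 = -55.100° − 40.720° = -95.820°.

95.820°W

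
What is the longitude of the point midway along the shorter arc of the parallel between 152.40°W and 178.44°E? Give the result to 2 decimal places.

166.98°W

Signed shortest Δλ from -152.40° to +178.44° is -29.16°.
Midpoint longitude = -152.40° + (-29.16°)/2 = -152.40° − 14.58° = -166.98°.
(The naïve average (-152.40 + +178.44)/2 = 13.02° is on the wrong side of the globe.)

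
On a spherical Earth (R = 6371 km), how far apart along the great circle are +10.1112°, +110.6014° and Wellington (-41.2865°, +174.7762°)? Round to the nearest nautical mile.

Δλ = 174.7762 − 110.6014 = 64.1748°.
Δφ = -41.2865 − 10.1112 = -51.3977°.
a = sin²(Δφ/2) + cos φ₁ · cos φ₂ · sin²(Δλ/2) = 0.396792.
c = 2·atan2(√a, √(1−a)) = 1.36289 rad → d = 6371·c ≈ 8682.94 km ≈ 4688.41 nmi.

4688 nmi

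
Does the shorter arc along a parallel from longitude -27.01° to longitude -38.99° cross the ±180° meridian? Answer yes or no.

No

Signed shortest Δλ = ((-38.99 − -27.01 + 180) mod 360) − 180 = -11.98°.
Going west by 11.98° from -27.01° reaches -38.99° without touching 180°.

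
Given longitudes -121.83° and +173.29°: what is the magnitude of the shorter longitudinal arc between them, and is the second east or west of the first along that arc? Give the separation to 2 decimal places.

64.88° west

Raw difference: 173.29 − -121.83 = 295.12°.
Normalise into (−180°, 180°]: 295.12° − 360° = -64.88°.
Negative ⇒ the second point lies to the west; separation 64.88°.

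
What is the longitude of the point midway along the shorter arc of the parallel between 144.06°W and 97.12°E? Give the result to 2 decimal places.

Signed shortest Δλ from -144.06° to +97.12° is -118.82°.
Midpoint longitude = -144.06° + (-118.82°)/2 = -144.06° − 59.41° = -203.47°.
Normalise into (−180°, 180°]: +156.53°.
(The naïve average (-144.06 + +97.12)/2 = -23.47° is on the wrong side of the globe.)

156.53°E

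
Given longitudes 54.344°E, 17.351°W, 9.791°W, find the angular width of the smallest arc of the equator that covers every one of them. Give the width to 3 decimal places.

Sort the longitudes: -17.351°, -9.791°, +54.344°.
Eastward gaps between consecutive values (wrapping around): 7.560°, 64.135°, 288.305°.
Largest gap = 288.305° ⇒ minimal covering band is its complement: 360° − 288.305° = 71.695°.
Band runs from -17.351° eastward to +54.344°.

71.695°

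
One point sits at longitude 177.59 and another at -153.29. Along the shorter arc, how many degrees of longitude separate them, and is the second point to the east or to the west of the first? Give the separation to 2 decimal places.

29.12° east

Raw difference: -153.29 − 177.59 = -330.88°.
Normalise into (−180°, 180°]: -330.88° + 360° = 29.12°.
Positive ⇒ the second point lies to the east; separation 29.12°.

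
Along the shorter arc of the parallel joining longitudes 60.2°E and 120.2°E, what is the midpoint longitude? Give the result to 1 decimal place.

90.2°E

Signed shortest Δλ from +60.2° to +120.2° is +60.0°.
Midpoint longitude = +60.2° + (+60.0°)/2 = +60.2° + 30.0° = +90.2°.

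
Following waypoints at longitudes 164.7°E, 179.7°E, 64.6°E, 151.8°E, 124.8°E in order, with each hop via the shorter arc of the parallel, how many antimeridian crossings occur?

Leg 1: +164.7° → +179.7°, shortest Δλ = 15.0° (east) — does not cross 180°.
Leg 2: +179.7° → +64.6°, shortest Δλ = -115.1° (west) — does not cross 180°.
Leg 3: +64.6° → +151.8°, shortest Δλ = 87.2° (east) — does not cross 180°.
Leg 4: +151.8° → +124.8°, shortest Δλ = -27.0° (west) — does not cross 180°.
Total crossings: 0.

0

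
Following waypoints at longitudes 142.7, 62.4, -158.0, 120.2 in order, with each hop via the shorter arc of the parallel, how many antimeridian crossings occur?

Leg 1: +142.7° → +62.4°, shortest Δλ = -80.3° (west) — does not cross 180°.
Leg 2: +62.4° → -158.0°, shortest Δλ = 139.6° (east) — crosses 180°.
Leg 3: -158.0° → +120.2°, shortest Δλ = -81.8° (west) — crosses 180°.
Total crossings: 2.

2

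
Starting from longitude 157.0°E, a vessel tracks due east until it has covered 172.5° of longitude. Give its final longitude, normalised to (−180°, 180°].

Start at +157.0°; shift +172.5° → +329.5°.
+329.5° lies outside (−180°, 180°]; subtract 360° → -30.5°.

30.5°W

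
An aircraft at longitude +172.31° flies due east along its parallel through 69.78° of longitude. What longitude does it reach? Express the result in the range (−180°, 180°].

Start at +172.31°; shift +69.78° → +242.09°.
+242.09° lies outside (−180°, 180°]; subtract 360° → -117.91°.

-117.91°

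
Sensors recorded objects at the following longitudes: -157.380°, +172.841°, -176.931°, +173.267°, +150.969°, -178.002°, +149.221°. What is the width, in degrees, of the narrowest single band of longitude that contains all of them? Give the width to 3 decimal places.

53.399°

Sort the longitudes: -178.002°, -176.931°, -157.380°, +149.221°, +150.969°, +172.841°, +173.267°.
Eastward gaps between consecutive values (wrapping around): 1.071°, 19.551°, 306.601°, 1.748°, 21.872°, 0.426°, 8.731°.
Largest gap = 306.601° ⇒ minimal covering band is its complement: 360° − 306.601° = 53.399°.
Band runs from +149.221° eastward to -157.380°, crossing the antimeridian.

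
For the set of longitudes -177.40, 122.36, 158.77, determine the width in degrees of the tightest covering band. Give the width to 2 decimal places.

Sort the longitudes: -177.40°, +122.36°, +158.77°.
Eastward gaps between consecutive values (wrapping around): 299.76°, 36.41°, 23.83°.
Largest gap = 299.76° ⇒ minimal covering band is its complement: 360° − 299.76° = 60.24°.
Band runs from +122.36° eastward to -177.40°, crossing the antimeridian.

60.24°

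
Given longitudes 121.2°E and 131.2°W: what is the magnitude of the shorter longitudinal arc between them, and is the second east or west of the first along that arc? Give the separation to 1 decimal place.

107.6° east

Raw difference: -131.2 − 121.2 = -252.4°.
Normalise into (−180°, 180°]: -252.4° + 360° = 107.6°.
Positive ⇒ the second point lies to the east; separation 107.6°.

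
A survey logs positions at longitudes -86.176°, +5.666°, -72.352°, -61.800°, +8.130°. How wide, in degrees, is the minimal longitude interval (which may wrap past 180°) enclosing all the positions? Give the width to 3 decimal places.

Sort the longitudes: -86.176°, -72.352°, -61.800°, +5.666°, +8.130°.
Eastward gaps between consecutive values (wrapping around): 13.824°, 10.552°, 67.466°, 2.464°, 265.694°.
Largest gap = 265.694° ⇒ minimal covering band is its complement: 360° − 265.694° = 94.306°.
Band runs from -86.176° eastward to +8.130°.

94.306°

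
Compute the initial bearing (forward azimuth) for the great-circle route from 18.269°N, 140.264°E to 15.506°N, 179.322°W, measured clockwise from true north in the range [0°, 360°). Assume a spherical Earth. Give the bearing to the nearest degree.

88°

Δλ = -179.322 − 140.264 = -319.586°; wrapped into (−180°, 180°]: 40.414°.
θ = atan2( sin Δλ · cos φ₂ , cos φ₁ · sin φ₂ − sin φ₁ · cos φ₂ · cos Δλ )
  = atan2(0.62471, 0.02387) = 87.811° → normalised to [0°, 360°): 87.811°.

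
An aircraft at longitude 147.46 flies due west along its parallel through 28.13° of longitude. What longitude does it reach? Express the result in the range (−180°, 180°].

+119.33°

Start at +147.46°; shift −28.13° → +119.33°.
+119.33° already lies in (−180°, 180°].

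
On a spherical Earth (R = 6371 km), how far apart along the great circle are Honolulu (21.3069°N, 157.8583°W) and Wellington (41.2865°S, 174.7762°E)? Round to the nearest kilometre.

Δλ = 174.7762 − -157.8583 = 332.6345°; wrapped into (−180°, 180°]: -27.3655°.
Δφ = -41.2865 − 21.3069 = -62.5934°.
a = sin²(Δφ/2) + cos φ₁ · cos φ₂ · sin²(Δλ/2) = 0.309020.
c = 2·atan2(√a, √(1−a)) = 1.17888 rad → d = 6371·c ≈ 7510.64 km.

7511 km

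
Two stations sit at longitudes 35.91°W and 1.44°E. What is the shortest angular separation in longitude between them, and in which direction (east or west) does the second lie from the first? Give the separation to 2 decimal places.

Raw difference: 1.44 − -35.91 = 37.35°.
Normalise into (−180°, 180°]: 37.35° stays 37.35°.
Positive ⇒ the second point lies to the east; separation 37.35°.

37.35° east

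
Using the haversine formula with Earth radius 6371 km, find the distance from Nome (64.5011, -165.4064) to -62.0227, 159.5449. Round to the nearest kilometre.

14364 km

Δλ = 159.5449 − -165.4064 = 324.9513°; wrapped into (−180°, 180°]: -35.0487°.
Δφ = -62.0227 − 64.5011 = -126.5238°.
a = sin²(Δφ/2) + cos φ₁ · cos φ₂ · sin²(Δλ/2) = 0.815889.
c = 2·atan2(√a, √(1−a)) = 2.25464 rad → d = 6371·c ≈ 14364.32 km.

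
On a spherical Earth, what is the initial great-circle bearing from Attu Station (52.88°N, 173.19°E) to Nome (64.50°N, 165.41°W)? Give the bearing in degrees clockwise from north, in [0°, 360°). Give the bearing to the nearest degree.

35°

Δλ = -165.41 − 173.19 = -338.60°; wrapped into (−180°, 180°]: 21.40°.
θ = atan2( sin Δλ · cos φ₂ , cos φ₁ · sin φ₂ − sin φ₁ · cos φ₂ · cos Δλ )
  = atan2(0.15708, 0.22509) = 34.910° → normalised to [0°, 360°): 34.910°.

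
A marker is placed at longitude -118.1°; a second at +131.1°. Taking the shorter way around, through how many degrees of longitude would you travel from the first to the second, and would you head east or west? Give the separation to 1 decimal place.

110.8° west

Raw difference: 131.1 − -118.1 = 249.2°.
Normalise into (−180°, 180°]: 249.2° − 360° = -110.8°.
Negative ⇒ the second point lies to the west; separation 110.8°.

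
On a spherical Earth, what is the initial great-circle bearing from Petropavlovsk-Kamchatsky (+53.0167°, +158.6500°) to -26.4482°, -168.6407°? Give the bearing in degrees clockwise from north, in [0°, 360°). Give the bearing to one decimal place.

150.9°

Δλ = -168.6407 − 158.6500 = -327.2907°; wrapped into (−180°, 180°]: 32.7093°.
θ = atan2( sin Δλ · cos φ₂ , cos φ₁ · sin φ₂ − sin φ₁ · cos φ₂ · cos Δλ )
  = atan2(0.48382, -0.86973) = 150.913° → normalised to [0°, 360°): 150.913°.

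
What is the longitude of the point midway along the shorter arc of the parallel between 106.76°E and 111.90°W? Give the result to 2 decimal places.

177.43°E

Signed shortest Δλ from +106.76° to -111.90° is +141.34°.
Midpoint longitude = +106.76° + (+141.34°)/2 = +106.76° + 70.67° = +177.43°.
(The naïve average (+106.76 + -111.90)/2 = -2.57° is on the wrong side of the globe.)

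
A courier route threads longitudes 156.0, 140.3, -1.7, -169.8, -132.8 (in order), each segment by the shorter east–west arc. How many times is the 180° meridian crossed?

0

Leg 1: +156.0° → +140.3°, shortest Δλ = -15.7° (west) — does not cross 180°.
Leg 2: +140.3° → -1.7°, shortest Δλ = -142.0° (west) — does not cross 180°.
Leg 3: -1.7° → -169.8°, shortest Δλ = -168.1° (west) — does not cross 180°.
Leg 4: -169.8° → -132.8°, shortest Δλ = 37.0° (east) — does not cross 180°.
Total crossings: 0.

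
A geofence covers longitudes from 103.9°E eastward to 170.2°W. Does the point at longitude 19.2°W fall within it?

Band width going east from +103.9° to -170.2°: ((-170.2 − 103.9) mod 360) = 85.9°.
Offset of -19.2° east of the west edge: ((-19.2 − 103.9) mod 360) = 236.9°.
236.9° > 85.9° ⇒ outside.

No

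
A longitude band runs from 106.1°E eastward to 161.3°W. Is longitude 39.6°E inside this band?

No

Band width going east from +106.1° to -161.3°: ((-161.3 − 106.1) mod 360) = 92.6°.
Offset of +39.6° east of the west edge: ((39.6 − 106.1) mod 360) = 293.5°.
293.5° > 92.6° ⇒ outside.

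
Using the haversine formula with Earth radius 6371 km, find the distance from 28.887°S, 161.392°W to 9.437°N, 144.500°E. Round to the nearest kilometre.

Δλ = 144.500 − -161.392 = 305.892°; wrapped into (−180°, 180°]: -54.108°.
Δφ = 9.437 − -28.887 = 38.324°.
a = sin²(Δφ/2) + cos φ₁ · cos φ₂ · sin²(Δλ/2) = 0.286421.
c = 2·atan2(√a, √(1−a)) = 1.12945 rad → d = 6371·c ≈ 7195.72 km.

7196 km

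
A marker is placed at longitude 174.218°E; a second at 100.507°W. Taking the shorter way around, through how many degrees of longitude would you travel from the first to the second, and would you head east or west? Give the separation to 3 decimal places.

Raw difference: -100.507 − 174.218 = -274.725°.
Normalise into (−180°, 180°]: -274.725° + 360° = 85.275°.
Positive ⇒ the second point lies to the east; separation 85.275°.

85.275° east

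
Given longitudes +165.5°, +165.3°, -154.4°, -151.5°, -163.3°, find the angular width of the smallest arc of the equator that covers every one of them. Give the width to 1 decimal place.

43.2°

Sort the longitudes: -163.3°, -154.4°, -151.5°, +165.3°, +165.5°.
Eastward gaps between consecutive values (wrapping around): 8.9°, 2.9°, 316.8°, 0.2°, 31.2°.
Largest gap = 316.8° ⇒ minimal covering band is its complement: 360° − 316.8° = 43.2°.
Band runs from +165.3° eastward to -151.5°, crossing the antimeridian.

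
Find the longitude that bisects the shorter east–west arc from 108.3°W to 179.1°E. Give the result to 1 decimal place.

Signed shortest Δλ from -108.3° to +179.1° is -72.6°.
Midpoint longitude = -108.3° + (-72.6°)/2 = -108.3° − 36.3° = -144.6°.
(The naïve average (-108.3 + +179.1)/2 = 35.4° is on the wrong side of the globe.)

144.6°W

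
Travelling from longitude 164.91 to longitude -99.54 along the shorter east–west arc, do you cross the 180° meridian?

Yes

Naïve |-99.54 − 164.91| = 264.45° > 180°, so the shorter arc goes the other way round — across 180°.
Signed shortest Δλ = ((-99.54 − 164.91 + 180) mod 360) − 180 = 95.55°.
Going east by 95.55° from +164.91° passes through 180° before reaching -99.54°.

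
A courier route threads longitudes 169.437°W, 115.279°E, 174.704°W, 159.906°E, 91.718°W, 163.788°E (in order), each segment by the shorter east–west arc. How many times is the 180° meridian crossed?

5

Leg 1: -169.437° → +115.279°, shortest Δλ = -75.284° (west) — crosses 180°.
Leg 2: +115.279° → -174.704°, shortest Δλ = 70.017° (east) — crosses 180°.
Leg 3: -174.704° → +159.906°, shortest Δλ = -25.39° (west) — crosses 180°.
Leg 4: +159.906° → -91.718°, shortest Δλ = 108.376° (east) — crosses 180°.
Leg 5: -91.718° → +163.788°, shortest Δλ = -104.494° (west) — crosses 180°.
Total crossings: 5.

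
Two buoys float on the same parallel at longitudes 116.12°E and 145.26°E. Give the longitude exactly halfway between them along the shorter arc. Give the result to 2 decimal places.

130.69°E

Signed shortest Δλ from +116.12° to +145.26° is +29.14°.
Midpoint longitude = +116.12° + (+29.14°)/2 = +116.12° + 14.57° = +130.69°.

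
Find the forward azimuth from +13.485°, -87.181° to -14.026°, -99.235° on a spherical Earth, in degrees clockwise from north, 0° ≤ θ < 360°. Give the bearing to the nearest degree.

Δλ = -99.235 − -87.181 = -12.054°.
θ = atan2( sin Δλ · cos φ₂ , cos φ₁ · sin φ₂ − sin φ₁ · cos φ₂ · cos Δλ )
  = atan2(-0.20261, -0.45693) = -156.087° → normalised to [0°, 360°): 203.913°.

204°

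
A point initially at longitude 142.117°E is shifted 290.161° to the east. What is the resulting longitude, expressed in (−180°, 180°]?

72.278°E

Start at +142.117°; shift +290.161° → +432.278°.
+432.278° lies outside (−180°, 180°]; subtract 360° → +72.278°.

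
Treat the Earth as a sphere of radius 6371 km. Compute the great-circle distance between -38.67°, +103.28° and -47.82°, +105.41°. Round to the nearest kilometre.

1032 km

Δλ = 105.41 − 103.28 = 2.13°.
Δφ = -47.82 − -38.67 = -9.15°.
a = sin²(Δφ/2) + cos φ₁ · cos φ₂ · sin²(Δλ/2) = 0.006543.
c = 2·atan2(√a, √(1−a)) = 0.16196 rad → d = 6371·c ≈ 1031.84 km.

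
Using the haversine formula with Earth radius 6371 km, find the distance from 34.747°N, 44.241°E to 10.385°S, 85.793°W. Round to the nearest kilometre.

Δλ = -85.793 − 44.241 = -130.034°.
Δφ = -10.385 − 34.747 = -45.132°.
a = sin²(Δφ/2) + cos φ₁ · cos φ₂ · sin²(Δλ/2) = 0.811310.
c = 2·atan2(√a, √(1−a)) = 2.24288 rad → d = 6371·c ≈ 14289.40 km.

14289 km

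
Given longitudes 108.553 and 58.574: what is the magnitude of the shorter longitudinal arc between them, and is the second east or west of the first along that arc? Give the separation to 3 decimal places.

Raw difference: 58.574 − 108.553 = -49.979°.
Normalise into (−180°, 180°]: -49.979° stays -49.979°.
Negative ⇒ the second point lies to the west; separation 49.979°.

49.979° west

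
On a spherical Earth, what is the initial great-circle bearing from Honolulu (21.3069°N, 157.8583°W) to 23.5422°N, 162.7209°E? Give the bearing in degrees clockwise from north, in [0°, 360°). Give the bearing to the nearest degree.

281°

Δλ = 162.7209 − -157.8583 = 320.5792°; wrapped into (−180°, 180°]: -39.4208°.
θ = atan2( sin Δλ · cos φ₂ , cos φ₁ · sin φ₂ − sin φ₁ · cos φ₂ · cos Δλ )
  = atan2(-0.58216, 0.11479) = -78.846° → normalised to [0°, 360°): 281.154°.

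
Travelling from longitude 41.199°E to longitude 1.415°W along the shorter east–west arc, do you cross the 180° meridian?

Signed shortest Δλ = ((-1.415 − 41.199 + 180) mod 360) − 180 = -42.614°.
Going west by 42.614° from +41.199° reaches -1.415° without touching 180°.

No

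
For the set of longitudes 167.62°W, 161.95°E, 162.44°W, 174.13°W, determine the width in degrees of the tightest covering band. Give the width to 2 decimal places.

35.61°

Sort the longitudes: -174.13°, -167.62°, -162.44°, +161.95°.
Eastward gaps between consecutive values (wrapping around): 6.51°, 5.18°, 324.39°, 23.92°.
Largest gap = 324.39° ⇒ minimal covering band is its complement: 360° − 324.39° = 35.61°.
Band runs from +161.95° eastward to -162.44°, crossing the antimeridian.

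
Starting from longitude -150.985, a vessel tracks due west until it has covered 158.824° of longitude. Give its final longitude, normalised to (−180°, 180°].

+50.191°

Start at -150.985°; shift −158.824° → -309.809°.
-309.809° lies outside (−180°, 180°]; add 360° → +50.191°.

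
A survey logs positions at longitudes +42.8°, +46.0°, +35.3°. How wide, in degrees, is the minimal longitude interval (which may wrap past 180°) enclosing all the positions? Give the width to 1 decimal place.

Sort the longitudes: +35.3°, +42.8°, +46.0°.
Eastward gaps between consecutive values (wrapping around): 7.5°, 3.2°, 349.3°.
Largest gap = 349.3° ⇒ minimal covering band is its complement: 360° − 349.3° = 10.7°.
Band runs from +35.3° eastward to +46.0°.

10.7°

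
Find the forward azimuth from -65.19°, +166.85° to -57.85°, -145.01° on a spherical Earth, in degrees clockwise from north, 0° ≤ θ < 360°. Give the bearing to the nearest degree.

Δλ = -145.01 − 166.85 = -311.86°; wrapped into (−180°, 180°]: 48.14°.
θ = atan2( sin Δλ · cos φ₂ , cos φ₁ · sin φ₂ − sin φ₁ · cos φ₂ · cos Δλ )
  = atan2(0.39632, -0.03294) = 94.751° → normalised to [0°, 360°): 94.751°.

95°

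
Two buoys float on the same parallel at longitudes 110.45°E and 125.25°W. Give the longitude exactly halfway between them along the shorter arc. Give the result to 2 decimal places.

172.60°E

Signed shortest Δλ from +110.45° to -125.25° is +124.30°.
Midpoint longitude = +110.45° + (+124.30°)/2 = +110.45° + 62.15° = +172.60°.
(The naïve average (+110.45 + -125.25)/2 = -7.4° is on the wrong side of the globe.)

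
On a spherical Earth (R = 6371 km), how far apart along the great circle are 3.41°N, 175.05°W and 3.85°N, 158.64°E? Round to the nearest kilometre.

2920 km

Δλ = 158.64 − -175.05 = 333.69°; wrapped into (−180°, 180°]: -26.31°.
Δφ = 3.85 − 3.41 = 0.44°.
a = sin²(Δφ/2) + cos φ₁ · cos φ₂ · sin²(Δλ/2) = 0.051602.
c = 2·atan2(√a, √(1−a)) = 0.45832 rad → d = 6371·c ≈ 2919.97 km.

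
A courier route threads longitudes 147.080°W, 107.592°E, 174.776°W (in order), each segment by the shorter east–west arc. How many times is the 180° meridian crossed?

2

Leg 1: -147.080° → +107.592°, shortest Δλ = -105.328° (west) — crosses 180°.
Leg 2: +107.592° → -174.776°, shortest Δλ = 77.632° (east) — crosses 180°.
Total crossings: 2.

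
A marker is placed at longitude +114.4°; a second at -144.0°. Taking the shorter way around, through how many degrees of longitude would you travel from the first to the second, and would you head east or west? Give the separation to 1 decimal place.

Raw difference: -144.0 − 114.4 = -258.4°.
Normalise into (−180°, 180°]: -258.4° + 360° = 101.6°.
Positive ⇒ the second point lies to the east; separation 101.6°.

101.6° east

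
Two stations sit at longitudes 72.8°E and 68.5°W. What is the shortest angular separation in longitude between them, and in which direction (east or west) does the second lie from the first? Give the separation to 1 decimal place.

141.3° west

Raw difference: -68.5 − 72.8 = -141.3°.
Normalise into (−180°, 180°]: -141.3° stays -141.3°.
Negative ⇒ the second point lies to the west; separation 141.3°.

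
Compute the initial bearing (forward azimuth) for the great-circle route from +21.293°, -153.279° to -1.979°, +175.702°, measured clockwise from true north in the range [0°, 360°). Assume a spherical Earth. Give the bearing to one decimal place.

Δλ = 175.702 − -153.279 = 328.981°; wrapped into (−180°, 180°]: -31.019°.
θ = atan2( sin Δλ · cos φ₂ , cos φ₁ · sin φ₂ − sin φ₁ · cos φ₂ · cos Δλ )
  = atan2(-0.51501, -0.34320) = -123.679° → normalised to [0°, 360°): 236.321°.

236.3°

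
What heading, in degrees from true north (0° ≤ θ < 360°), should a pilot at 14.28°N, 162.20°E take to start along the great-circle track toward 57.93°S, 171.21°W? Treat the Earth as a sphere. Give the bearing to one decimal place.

Δλ = -171.21 − 162.20 = -333.41°; wrapped into (−180°, 180°]: 26.59°.
θ = atan2( sin Δλ · cos φ₂ , cos φ₁ · sin φ₂ − sin φ₁ · cos φ₂ · cos Δλ )
  = atan2(0.23766, -0.93833) = 165.787° → normalised to [0°, 360°): 165.787°.

165.8°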